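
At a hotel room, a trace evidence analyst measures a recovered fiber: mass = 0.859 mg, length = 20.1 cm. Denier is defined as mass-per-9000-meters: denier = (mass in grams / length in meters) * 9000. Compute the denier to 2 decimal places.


Denier calculation:
Mass in grams = 0.859 mg / 1000 = 0.000859 g
Length in meters = 20.1 cm / 100 = 0.201 m
Linear density = mass / length = 0.000859 / 0.201 = 0.00427363 g/m
Denier = (g/m) * 9000 = 0.00427363 * 9000 = 38.46

38.46


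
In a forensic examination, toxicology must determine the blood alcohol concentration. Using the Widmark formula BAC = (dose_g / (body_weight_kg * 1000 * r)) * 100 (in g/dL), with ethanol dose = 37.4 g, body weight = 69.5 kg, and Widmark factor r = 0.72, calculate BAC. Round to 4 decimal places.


Applying the Widmark formula:
BAC = (dose_g / (body_wt * 1000 * r)) * 100
Denominator = 69.5 * 1000 * 0.72 = 50040
BAC = (37.4 / 50040) * 100
BAC = 0.0747 g/dL

0.0747


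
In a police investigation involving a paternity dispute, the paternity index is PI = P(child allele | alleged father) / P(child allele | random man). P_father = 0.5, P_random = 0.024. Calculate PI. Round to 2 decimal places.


Paternity Index calculation:
PI = P(allele|father) / P(allele|random)
PI = 0.5 / 0.024
PI = 20.83

20.83


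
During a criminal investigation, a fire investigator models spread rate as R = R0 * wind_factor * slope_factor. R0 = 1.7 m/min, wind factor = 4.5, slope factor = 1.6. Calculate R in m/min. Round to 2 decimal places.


Fire spread rate calculation:
R = R0 * wind_factor * slope_factor
= 1.7 * 4.5 * 1.6
= 7.65 * 1.6
= 12.24 m/min

12.24


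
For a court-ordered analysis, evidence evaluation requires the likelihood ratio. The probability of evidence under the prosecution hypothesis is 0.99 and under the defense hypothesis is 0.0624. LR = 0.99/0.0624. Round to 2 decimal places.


Likelihood ratio calculation:
LR = P(E|Hp) / P(E|Hd)
LR = 0.99 / 0.0624
LR = 15.87

15.87


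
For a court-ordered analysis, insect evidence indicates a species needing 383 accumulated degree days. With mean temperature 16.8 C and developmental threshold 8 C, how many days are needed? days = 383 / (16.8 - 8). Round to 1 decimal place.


Insect development time:
Effective temperature = avg_temp - T_base = 16.8 - 8 = 8.8 C
Days = ADD / effective_temp = 383 / 8.8 = 43.5 days

43.5


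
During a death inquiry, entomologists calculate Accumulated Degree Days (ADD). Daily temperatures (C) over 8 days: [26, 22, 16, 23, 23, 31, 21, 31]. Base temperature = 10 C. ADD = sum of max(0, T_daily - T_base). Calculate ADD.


Computing ADD day by day:
Day 1: max(0, 26 - 10) = 16
Day 2: max(0, 22 - 10) = 12
Day 3: max(0, 16 - 10) = 6
Day 4: max(0, 23 - 10) = 13
Day 5: max(0, 23 - 10) = 13
Day 6: max(0, 31 - 10) = 21
Day 7: max(0, 21 - 10) = 11
Day 8: max(0, 31 - 10) = 21
Total ADD = 113

113


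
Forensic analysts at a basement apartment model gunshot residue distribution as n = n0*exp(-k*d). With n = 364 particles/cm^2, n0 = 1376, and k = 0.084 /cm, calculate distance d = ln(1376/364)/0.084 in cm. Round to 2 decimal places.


GSR distance calculation:
n0/n = 1376 / 364 = 3.78022
ln(n0/n) = 1.329782
d = 1.329782 / 0.084 = 15.83 cm

15.83


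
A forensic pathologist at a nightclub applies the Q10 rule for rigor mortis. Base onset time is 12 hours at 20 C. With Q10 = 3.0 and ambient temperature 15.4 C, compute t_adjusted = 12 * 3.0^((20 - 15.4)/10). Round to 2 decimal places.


Rigor mortis time adjustment:
Exponent = (T_ref - T_actual) / 10 = (20 - 15.4) / 10 = 0.46
Q10 factor = 3.0^0.46 = 1.65758
t_adjusted = 12 * 1.65758 = 19.89 hours

19.89


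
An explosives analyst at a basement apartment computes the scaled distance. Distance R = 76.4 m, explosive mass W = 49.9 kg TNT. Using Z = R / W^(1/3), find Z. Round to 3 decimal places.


Scaled distance calculation:
W^(1/3) = 49.9^(1/3) = 3.681574
Z = R / W^(1/3) = 76.4 / 3.681574
Z = 20.752 m/kg^(1/3)

20.752


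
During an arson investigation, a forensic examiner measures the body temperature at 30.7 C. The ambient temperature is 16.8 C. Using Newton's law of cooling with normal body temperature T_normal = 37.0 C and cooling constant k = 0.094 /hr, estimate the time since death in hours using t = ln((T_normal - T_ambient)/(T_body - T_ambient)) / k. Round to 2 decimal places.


Using Newton's law of cooling:
t = ln((T_normal - T_ambient) / (T_body - T_ambient)) / k
T_normal - T_ambient = 20.2
T_body - T_ambient = 13.9
Ratio = 1.453237
ln(ratio) = 0.373793
t = 0.373793 / 0.094 = 3.98 hours

3.98


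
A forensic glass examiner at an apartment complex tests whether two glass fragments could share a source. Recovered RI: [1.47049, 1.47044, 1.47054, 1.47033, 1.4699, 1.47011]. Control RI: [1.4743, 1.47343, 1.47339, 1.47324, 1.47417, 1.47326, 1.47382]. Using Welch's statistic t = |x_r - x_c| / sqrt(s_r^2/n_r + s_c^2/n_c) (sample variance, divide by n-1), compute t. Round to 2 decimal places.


Welch's t-criterion for glass RI comparison:
Recovered mean = sum / n_r = 8.82181 / 6 = 1.4703017
Control mean = sum / n_c = 10.31561 / 7 = 1.4736586
Recovered sample variance s_r^2 = 6.20567e-08
Control sample variance s_c^2 = 1.92914e-07
Welch SE (unpooled) = sqrt(s_r^2/n_r + s_c^2/n_c) = sqrt(1.03428e-08 + 2.75592e-08) = sqrt(3.7902e-08) = 0.000194684
|mean_r - mean_c| = 0.0033569
t = 0.0033569 / 0.000194684 = 17.24

17.24


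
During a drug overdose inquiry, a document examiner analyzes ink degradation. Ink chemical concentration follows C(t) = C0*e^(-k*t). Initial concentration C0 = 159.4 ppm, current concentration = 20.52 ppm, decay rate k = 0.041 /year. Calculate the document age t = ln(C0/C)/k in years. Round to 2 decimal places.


Document age estimation:
C0/C = 159.4 / 20.52 = 7.768031
ln(C0/C) = 2.050017
t = 2.050017 / 0.041 = 50.00 years

50.00


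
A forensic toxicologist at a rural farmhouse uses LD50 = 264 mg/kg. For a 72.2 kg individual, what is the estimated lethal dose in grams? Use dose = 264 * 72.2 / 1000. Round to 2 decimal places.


Lethal dose calculation:
Lethal dose = LD50 * body_weight / 1000
= 264 * 72.2 / 1000
= 19060.8 / 1000
= 19.06 g

19.06


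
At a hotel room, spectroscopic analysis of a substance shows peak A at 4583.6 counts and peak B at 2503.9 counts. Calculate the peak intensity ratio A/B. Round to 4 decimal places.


Spectral peak ratio:
Peak A = 4583.6 counts
Peak B = 2503.9 counts
Ratio = 4583.6 / 2503.9 = 1.8306

1.8306


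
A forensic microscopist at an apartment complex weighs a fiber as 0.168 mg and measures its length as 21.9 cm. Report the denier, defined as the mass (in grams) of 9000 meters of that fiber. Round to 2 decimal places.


Denier calculation:
Mass in grams = 0.168 mg / 1000 = 0.000168 g
Length in meters = 21.9 cm / 100 = 0.219 m
Linear density = mass / length = 0.000168 / 0.219 = 0.00076712 g/m
Denier = (g/m) * 9000 = 0.00076712 * 9000 = 6.90

6.90


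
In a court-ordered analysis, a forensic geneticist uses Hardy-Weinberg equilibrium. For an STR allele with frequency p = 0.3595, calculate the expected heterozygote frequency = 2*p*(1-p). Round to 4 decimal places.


Hardy-Weinberg heterozygote frequency:
q = 1 - p = 1 - 0.3595 = 0.6405
2pq = 2 * 0.3595 * 0.6405 = 0.4605

0.4605


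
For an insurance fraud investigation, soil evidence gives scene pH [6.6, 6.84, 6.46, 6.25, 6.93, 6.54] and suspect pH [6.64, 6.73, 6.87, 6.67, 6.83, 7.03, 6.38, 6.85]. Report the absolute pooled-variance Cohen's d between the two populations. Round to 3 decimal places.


Pooled-variance Cohen's d for soil pH comparison:
Scene mean = 39.62 / 6 = 6.603333
Suspect mean = 54 / 8 = 6.75
Scene sample variance s_s^2 = 0.062427
Suspect sample variance s_c^2 = 0.037857
Pooled variance = ((n_s-1)*s_s^2 + (n_c-1)*s_c^2) / (n_s + n_c - 2) = 0.048094
Pooled SD = sqrt(0.048094) = 0.219303
Mean difference = -0.146667
|d| = |-0.146667| / 0.219303 = 0.669

0.669


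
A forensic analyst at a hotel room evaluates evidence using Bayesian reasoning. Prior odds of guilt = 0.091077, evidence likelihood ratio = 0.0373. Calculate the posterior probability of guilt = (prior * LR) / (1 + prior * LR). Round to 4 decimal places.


Bayesian evidence evaluation:
Posterior odds = prior_odds * LR = 0.091077 * 0.0373 = 0.003397172
Posterior probability = posterior_odds / (1 + posterior_odds)
= 0.003397172 / (1 + 0.003397172)
= 0.003397172 / 1.003397172
= 0.0034

0.0034


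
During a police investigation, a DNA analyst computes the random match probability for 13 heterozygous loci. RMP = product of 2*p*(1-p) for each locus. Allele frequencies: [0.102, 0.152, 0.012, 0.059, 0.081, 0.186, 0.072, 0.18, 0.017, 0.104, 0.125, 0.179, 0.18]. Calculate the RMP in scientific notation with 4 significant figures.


Computing RMP for 13 loci:
Locus 1: 2 * 0.102 * 0.898 = 0.183192
Locus 2: 2 * 0.152 * 0.848 = 0.257792
Locus 3: 2 * 0.012 * 0.988 = 0.023712
Locus 4: 2 * 0.059 * 0.941 = 0.111038
Locus 5: 2 * 0.081 * 0.919 = 0.148878
Locus 6: 2 * 0.186 * 0.814 = 0.302808
Locus 7: 2 * 0.072 * 0.928 = 0.133632
Locus 8: 2 * 0.18 * 0.82 = 0.2952
Locus 9: 2 * 0.017 * 0.983 = 0.033422
Locus 10: 2 * 0.104 * 0.896 = 0.186368
Locus 11: 2 * 0.125 * 0.875 = 0.21875
Locus 12: 2 * 0.179 * 0.821 = 0.293918
Locus 13: 2 * 0.18 * 0.82 = 0.2952
RMP = 2.614e-11

2.614e-11


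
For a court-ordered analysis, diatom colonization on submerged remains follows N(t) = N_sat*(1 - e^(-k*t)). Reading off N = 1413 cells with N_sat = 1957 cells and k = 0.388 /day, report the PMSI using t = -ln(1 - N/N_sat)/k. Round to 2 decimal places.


PMSI from diatom colonization curve:
N / N_sat = 1413 / 1957 = 0.722024
1 - N/N_sat = 0.277976
ln(1 - N/N_sat) = -1.28022
t = -ln(1 - N/N_sat) / k = -(-1.28022) / 0.388 = 3.30 days

3.30


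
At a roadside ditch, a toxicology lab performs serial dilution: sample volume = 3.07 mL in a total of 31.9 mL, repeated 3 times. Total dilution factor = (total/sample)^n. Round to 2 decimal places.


Dilution factor calculation:
Single dilution = V_total / V_sample = 31.9 / 3.07 ≈ 10.390879
Number of dilutions = 3
Total DF = (31.9 / 3.07)^3 (full precision, rounded at the end) = 1121.91

1121.91


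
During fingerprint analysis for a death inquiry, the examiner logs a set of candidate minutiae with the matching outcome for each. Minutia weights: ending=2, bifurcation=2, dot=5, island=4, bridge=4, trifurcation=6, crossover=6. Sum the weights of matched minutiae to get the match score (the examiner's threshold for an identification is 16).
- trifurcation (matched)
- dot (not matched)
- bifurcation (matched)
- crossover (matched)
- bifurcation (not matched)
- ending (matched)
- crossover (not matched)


Weighted minutiae match score:
  trifurcation: matched, +6 (running total 6)
  dot: not matched, +0
  bifurcation: matched, +2 (running total 8)
  crossover: matched, +6 (running total 14)
  bifurcation: not matched, +0
  ending: matched, +2 (running total 16)
  crossover: not matched, +0
Total score = 16
Threshold = 16; verdict = identification

16


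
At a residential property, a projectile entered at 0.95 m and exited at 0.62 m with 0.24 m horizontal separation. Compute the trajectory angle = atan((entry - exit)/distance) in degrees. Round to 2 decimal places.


Bullet trajectory angle:
Height difference = 0.95 - 0.62 = 0.33 m
angle = atan(0.33 / 0.24)
angle = atan(1.375)
angle = 53.97 degrees

53.97


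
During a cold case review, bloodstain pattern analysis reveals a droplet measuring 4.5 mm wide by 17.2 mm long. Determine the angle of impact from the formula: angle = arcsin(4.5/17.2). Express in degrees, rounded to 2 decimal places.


Blood spatter impact angle calculation:
width / length = 4.5 / 17.2 = 0.261628
angle = arcsin(0.261628)
angle = 15.17 degrees

15.17


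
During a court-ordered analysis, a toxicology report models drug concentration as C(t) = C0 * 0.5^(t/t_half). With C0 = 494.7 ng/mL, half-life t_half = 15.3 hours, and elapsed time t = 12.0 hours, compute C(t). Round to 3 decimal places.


Drug concentration decay:
Number of half-lives = t / t_half = 12.0 / 15.3 = 0.784314
Decay factor = 0.5^0.784314 = 0.58062798
C(t) = 494.7 * 0.58062798 = 287.237 ng/mL

287.237


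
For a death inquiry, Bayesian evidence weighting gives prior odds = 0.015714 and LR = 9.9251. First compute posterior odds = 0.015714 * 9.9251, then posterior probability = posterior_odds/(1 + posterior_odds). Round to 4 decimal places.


Bayesian evidence evaluation:
Posterior odds = prior_odds * LR = 0.015714 * 9.9251 = 0.155963
Posterior probability = posterior_odds / (1 + posterior_odds)
= 0.155963 / (1 + 0.155963)
= 0.155963 / 1.155963
= 0.1349

0.1349


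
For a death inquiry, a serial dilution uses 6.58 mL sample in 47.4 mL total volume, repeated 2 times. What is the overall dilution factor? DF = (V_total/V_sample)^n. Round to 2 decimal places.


Dilution factor calculation:
Single dilution = V_total / V_sample = 47.4 / 6.58 ≈ 7.203647
Number of dilutions = 2
Total DF = (47.4 / 6.58)^2 (full precision, rounded at the end) = 51.89

51.89


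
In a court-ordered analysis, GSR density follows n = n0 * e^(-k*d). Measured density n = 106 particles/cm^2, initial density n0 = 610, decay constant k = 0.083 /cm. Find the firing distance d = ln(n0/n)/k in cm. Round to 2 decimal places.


GSR distance calculation:
n0/n = 610 / 106 = 5.754717
ln(n0/n) = 1.75002
d = 1.75002 / 0.083 = 21.08 cm

21.08


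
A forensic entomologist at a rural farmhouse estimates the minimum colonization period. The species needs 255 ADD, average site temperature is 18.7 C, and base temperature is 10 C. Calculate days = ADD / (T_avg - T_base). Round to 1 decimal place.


Insect development time:
Effective temperature = avg_temp - T_base = 18.7 - 10 = 8.7 C
Days = ADD / effective_temp = 255 / 8.7 = 29.3 days

29.3


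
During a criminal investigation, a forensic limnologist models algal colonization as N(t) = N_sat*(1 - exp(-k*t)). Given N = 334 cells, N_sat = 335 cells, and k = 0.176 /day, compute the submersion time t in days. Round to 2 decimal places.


PMSI from diatom colonization curve:
N / N_sat = 334 / 335 = 0.997015
1 - N/N_sat = 0.002985
ln(1 - N/N_sat) = -5.814156
t = -ln(1 - N/N_sat) / k = -(-5.814156) / 0.176 = 33.03 days

33.03


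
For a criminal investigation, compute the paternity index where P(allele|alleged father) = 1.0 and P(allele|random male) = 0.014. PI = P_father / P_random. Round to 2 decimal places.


Paternity Index calculation:
PI = P(allele|father) / P(allele|random)
PI = 1.0 / 0.014
PI = 71.43

71.43


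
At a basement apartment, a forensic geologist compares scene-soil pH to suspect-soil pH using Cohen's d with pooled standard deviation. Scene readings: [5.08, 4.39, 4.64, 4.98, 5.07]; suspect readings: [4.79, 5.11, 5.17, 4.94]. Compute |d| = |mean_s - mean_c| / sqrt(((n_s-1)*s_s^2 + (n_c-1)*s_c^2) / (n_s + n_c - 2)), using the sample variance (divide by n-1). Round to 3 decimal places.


Pooled-variance Cohen's d for soil pH comparison:
Scene mean = 24.16 / 5 = 4.832
Suspect mean = 20.01 / 4 = 5.0025
Scene sample variance s_s^2 = 0.09307
Suspect sample variance s_c^2 = 0.029558
Pooled variance = ((n_s-1)*s_s^2 + (n_c-1)*s_c^2) / (n_s + n_c - 2) = 0.065851
Pooled SD = sqrt(0.065851) = 0.256614
Mean difference = -0.1705
|d| = |-0.1705| / 0.256614 = 0.664

0.664


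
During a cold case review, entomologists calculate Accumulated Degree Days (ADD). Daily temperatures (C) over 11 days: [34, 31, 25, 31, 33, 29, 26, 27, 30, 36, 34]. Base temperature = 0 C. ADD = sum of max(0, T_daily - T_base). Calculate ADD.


Computing ADD day by day:
Day 1: max(0, 34 - 0) = 34
Day 2: max(0, 31 - 0) = 31
Day 3: max(0, 25 - 0) = 25
Day 4: max(0, 31 - 0) = 31
Day 5: max(0, 33 - 0) = 33
Day 6: max(0, 29 - 0) = 29
Day 7: max(0, 26 - 0) = 26
Day 8: max(0, 27 - 0) = 27
Day 9: max(0, 30 - 0) = 30
Day 10: max(0, 36 - 0) = 36
Day 11: max(0, 34 - 0) = 34
Total ADD = 336

336


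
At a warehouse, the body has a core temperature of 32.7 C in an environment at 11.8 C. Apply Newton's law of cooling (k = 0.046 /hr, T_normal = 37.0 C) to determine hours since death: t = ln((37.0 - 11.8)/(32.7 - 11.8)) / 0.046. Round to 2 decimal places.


Using Newton's law of cooling:
t = ln((T_normal - T_ambient) / (T_body - T_ambient)) / k
T_normal - T_ambient = 25.2
T_body - T_ambient = 20.9
Ratio = 1.205742
ln(ratio) = 0.187095
t = 0.187095 / 0.046 = 4.07 hours

4.07


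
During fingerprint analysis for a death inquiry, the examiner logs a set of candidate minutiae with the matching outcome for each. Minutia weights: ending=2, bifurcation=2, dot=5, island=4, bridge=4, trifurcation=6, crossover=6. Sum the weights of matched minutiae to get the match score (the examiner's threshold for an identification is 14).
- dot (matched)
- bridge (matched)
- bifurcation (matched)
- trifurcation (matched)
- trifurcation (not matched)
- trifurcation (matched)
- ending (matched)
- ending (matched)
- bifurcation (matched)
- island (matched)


Weighted minutiae match score:
  dot: matched, +5 (running total 5)
  bridge: matched, +4 (running total 9)
  bifurcation: matched, +2 (running total 11)
  trifurcation: matched, +6 (running total 17)
  trifurcation: not matched, +0
  trifurcation: matched, +6 (running total 23)
  ending: matched, +2 (running total 25)
  ending: matched, +2 (running total 27)
  bifurcation: matched, +2 (running total 29)
  island: matched, +4 (running total 33)
Total score = 33
Threshold = 14; verdict = identification

33


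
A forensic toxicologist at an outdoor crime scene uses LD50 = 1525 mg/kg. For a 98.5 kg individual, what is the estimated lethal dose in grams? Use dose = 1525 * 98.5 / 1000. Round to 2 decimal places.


Lethal dose calculation:
Lethal dose = LD50 * body_weight / 1000
= 1525 * 98.5 / 1000
= 150212.5 / 1000
= 150.21 g

150.21


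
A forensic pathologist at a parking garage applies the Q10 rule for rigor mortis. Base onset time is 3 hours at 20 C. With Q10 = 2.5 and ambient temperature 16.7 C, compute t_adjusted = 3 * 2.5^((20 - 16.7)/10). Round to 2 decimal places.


Rigor mortis time adjustment:
Exponent = (T_ref - T_actual) / 10 = (20 - 16.7) / 10 = 0.33
Q10 factor = 2.5^0.33 = 1.35307
t_adjusted = 3 * 1.35307 = 4.06 hours

4.06


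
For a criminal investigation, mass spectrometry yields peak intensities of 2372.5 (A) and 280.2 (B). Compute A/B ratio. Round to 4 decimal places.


Spectral peak ratio:
Peak A = 2372.5 counts
Peak B = 280.2 counts
Ratio = 2372.5 / 280.2 = 8.4672

8.4672


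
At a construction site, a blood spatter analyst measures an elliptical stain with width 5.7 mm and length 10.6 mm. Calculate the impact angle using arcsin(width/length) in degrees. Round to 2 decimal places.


Blood spatter impact angle calculation:
width / length = 5.7 / 10.6 = 0.537736
angle = arcsin(0.537736)
angle = 32.53 degrees

32.53


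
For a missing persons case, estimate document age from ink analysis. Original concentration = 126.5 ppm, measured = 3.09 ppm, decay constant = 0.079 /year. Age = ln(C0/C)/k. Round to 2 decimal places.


Document age estimation:
C0/C = 126.5 / 3.09 = 40.938511
ln(C0/C) = 3.712071
t = 3.712071 / 0.079 = 46.99 years

46.99


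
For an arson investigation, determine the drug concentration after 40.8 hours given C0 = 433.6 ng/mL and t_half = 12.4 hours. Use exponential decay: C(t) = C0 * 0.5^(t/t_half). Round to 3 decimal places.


Drug concentration decay:
Number of half-lives = t / t_half = 40.8 / 12.4 = 3.290323
Decay factor = 0.5^3.290323 = 0.10221487
C(t) = 433.6 * 0.10221487 = 44.320 ng/mL

44.320


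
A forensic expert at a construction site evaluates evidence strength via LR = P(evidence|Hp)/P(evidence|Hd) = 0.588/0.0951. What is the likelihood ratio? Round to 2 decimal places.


Likelihood ratio calculation:
LR = P(E|Hp) / P(E|Hd)
LR = 0.588 / 0.0951
LR = 6.18

6.18


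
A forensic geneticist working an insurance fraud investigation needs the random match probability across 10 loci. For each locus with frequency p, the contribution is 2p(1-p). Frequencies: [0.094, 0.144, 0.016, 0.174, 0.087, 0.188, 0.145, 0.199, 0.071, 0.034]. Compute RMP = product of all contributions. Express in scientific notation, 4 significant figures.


Computing RMP for 10 loci:
Locus 1: 2 * 0.094 * 0.906 = 0.170328
Locus 2: 2 * 0.144 * 0.856 = 0.246528
Locus 3: 2 * 0.016 * 0.984 = 0.031488
Locus 4: 2 * 0.174 * 0.826 = 0.287448
Locus 5: 2 * 0.087 * 0.913 = 0.158862
Locus 6: 2 * 0.188 * 0.812 = 0.305312
Locus 7: 2 * 0.145 * 0.855 = 0.24795
Locus 8: 2 * 0.199 * 0.801 = 0.318798
Locus 9: 2 * 0.071 * 0.929 = 0.131918
Locus 10: 2 * 0.034 * 0.966 = 0.065688
RMP = 1.263e-08

1.263e-08


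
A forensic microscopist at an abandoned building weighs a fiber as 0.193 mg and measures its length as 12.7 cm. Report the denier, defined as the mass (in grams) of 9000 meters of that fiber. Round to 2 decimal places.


Denier calculation:
Mass in grams = 0.193 mg / 1000 = 0.000193 g
Length in meters = 12.7 cm / 100 = 0.127 m
Linear density = mass / length = 0.000193 / 0.127 = 0.00151969 g/m
Denier = (g/m) * 9000 = 0.00151969 * 9000 = 13.68

13.68


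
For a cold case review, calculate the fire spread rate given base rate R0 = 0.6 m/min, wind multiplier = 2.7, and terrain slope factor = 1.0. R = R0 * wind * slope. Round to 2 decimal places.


Fire spread rate calculation:
R = R0 * wind_factor * slope_factor
= 0.6 * 2.7 * 1.0
= 1.62 * 1.0
= 1.62 m/min

1.62


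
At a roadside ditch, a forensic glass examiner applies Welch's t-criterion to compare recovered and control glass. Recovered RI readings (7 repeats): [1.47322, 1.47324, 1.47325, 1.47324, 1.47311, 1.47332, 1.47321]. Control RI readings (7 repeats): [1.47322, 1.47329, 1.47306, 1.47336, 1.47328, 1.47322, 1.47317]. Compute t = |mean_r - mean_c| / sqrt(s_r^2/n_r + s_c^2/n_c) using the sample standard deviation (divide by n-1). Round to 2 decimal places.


Welch's t-criterion for glass RI comparison:
Recovered mean = sum / n_r = 10.31259 / 7 = 1.4732271
Control mean = sum / n_c = 10.3126 / 7 = 1.4732286
Recovered sample variance s_r^2 = 3.92381e-09
Control sample variance s_c^2 = 9.28095e-09
Welch SE (unpooled) = sqrt(s_r^2/n_r + s_c^2/n_c) = sqrt(5.60544e-10 + 1.32585e-09) = sqrt(1.88639e-09) = 4.34326e-05
|mean_r - mean_c| = 1.42857e-06
t = 1.42857e-06 / 4.34326e-05 = 0.03

0.03


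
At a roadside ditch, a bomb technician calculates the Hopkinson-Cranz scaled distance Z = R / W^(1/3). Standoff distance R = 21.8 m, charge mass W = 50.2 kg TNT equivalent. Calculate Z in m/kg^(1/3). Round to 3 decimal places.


Scaled distance calculation:
W^(1/3) = 50.2^(1/3) = 3.688937
Z = R / W^(1/3) = 21.8 / 3.688937
Z = 5.910 m/kg^(1/3)

5.910


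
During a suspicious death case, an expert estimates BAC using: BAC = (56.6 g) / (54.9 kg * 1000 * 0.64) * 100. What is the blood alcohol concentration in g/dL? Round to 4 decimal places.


Applying the Widmark formula:
BAC = (dose_g / (body_wt * 1000 * r)) * 100
Denominator = 54.9 * 1000 * 0.64 = 35136
BAC = (56.6 / 35136) * 100
BAC = 0.1611 g/dL

0.1611


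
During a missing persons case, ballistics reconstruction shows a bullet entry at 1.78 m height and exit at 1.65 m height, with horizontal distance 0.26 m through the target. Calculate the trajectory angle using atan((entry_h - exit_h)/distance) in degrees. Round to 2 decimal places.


Bullet trajectory angle:
Height difference = 1.78 - 1.65 = 0.13 m
angle = atan(0.13 / 0.26)
angle = atan(0.5)
angle = 26.57 degrees

26.57


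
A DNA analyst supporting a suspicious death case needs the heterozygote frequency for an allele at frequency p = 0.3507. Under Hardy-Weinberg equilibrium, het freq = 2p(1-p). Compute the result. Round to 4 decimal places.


Hardy-Weinberg heterozygote frequency:
q = 1 - p = 1 - 0.3507 = 0.6493
2pq = 2 * 0.3507 * 0.6493 = 0.4554

0.4554


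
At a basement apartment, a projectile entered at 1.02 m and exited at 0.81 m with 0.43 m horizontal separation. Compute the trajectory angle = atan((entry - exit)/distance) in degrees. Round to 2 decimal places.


Bullet trajectory angle:
Height difference = 1.02 - 0.81 = 0.21 m
angle = atan(0.21 / 0.43)
angle = atan(0.488372)
angle = 26.03 degrees

26.03


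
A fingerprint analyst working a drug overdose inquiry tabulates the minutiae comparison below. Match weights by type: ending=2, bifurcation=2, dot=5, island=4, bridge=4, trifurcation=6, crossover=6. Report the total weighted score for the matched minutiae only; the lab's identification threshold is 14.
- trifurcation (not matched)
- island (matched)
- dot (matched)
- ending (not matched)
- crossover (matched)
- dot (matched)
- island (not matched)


Weighted minutiae match score:
  trifurcation: not matched, +0
  island: matched, +4 (running total 4)
  dot: matched, +5 (running total 9)
  ending: not matched, +0
  crossover: matched, +6 (running total 15)
  dot: matched, +5 (running total 20)
  island: not matched, +0
Total score = 20
Threshold = 14; verdict = identification

20


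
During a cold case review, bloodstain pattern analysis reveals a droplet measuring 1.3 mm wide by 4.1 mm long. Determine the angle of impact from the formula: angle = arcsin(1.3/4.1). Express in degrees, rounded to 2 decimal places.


Blood spatter impact angle calculation:
width / length = 1.3 / 4.1 = 0.317073
angle = arcsin(0.317073)
angle = 18.49 degrees

18.49


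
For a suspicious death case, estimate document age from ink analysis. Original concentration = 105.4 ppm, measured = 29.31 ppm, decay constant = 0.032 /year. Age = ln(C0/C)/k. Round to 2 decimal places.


Document age estimation:
C0/C = 105.4 / 29.31 = 3.596042
ln(C0/C) = 1.279834
t = 1.279834 / 0.032 = 39.99 years

39.99


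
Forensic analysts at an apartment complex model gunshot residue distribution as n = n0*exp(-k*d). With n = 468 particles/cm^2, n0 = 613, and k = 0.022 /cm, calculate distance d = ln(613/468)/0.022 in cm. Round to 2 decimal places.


GSR distance calculation:
n0/n = 613 / 468 = 1.309829
ln(n0/n) = 0.269897
d = 0.269897 / 0.022 = 12.27 cm

12.27


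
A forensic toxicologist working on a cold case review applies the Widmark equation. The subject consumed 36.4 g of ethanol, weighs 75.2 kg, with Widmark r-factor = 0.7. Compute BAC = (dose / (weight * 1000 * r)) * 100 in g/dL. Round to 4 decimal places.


Applying the Widmark formula:
BAC = (dose_g / (body_wt * 1000 * r)) * 100
Denominator = 75.2 * 1000 * 0.7 = 52640
BAC = (36.4 / 52640) * 100
BAC = 0.0691 g/dL

0.0691


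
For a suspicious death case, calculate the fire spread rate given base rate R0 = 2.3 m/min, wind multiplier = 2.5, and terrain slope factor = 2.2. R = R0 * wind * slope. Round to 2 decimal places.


Fire spread rate calculation:
R = R0 * wind_factor * slope_factor
= 2.3 * 2.5 * 2.2
= 5.75 * 2.2
= 12.65 m/min

12.65


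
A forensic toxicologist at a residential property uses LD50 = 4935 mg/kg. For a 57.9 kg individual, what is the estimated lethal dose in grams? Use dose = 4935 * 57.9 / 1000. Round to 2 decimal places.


Lethal dose calculation:
Lethal dose = LD50 * body_weight / 1000
= 4935 * 57.9 / 1000
= 285736.5 / 1000
= 285.74 g

285.74


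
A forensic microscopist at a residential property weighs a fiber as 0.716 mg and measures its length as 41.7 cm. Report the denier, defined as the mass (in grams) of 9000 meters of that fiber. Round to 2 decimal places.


Denier calculation:
Mass in grams = 0.716 mg / 1000 = 0.000716 g
Length in meters = 41.7 cm / 100 = 0.417 m
Linear density = mass / length = 0.000716 / 0.417 = 0.00171703 g/m
Denier = (g/m) * 9000 = 0.00171703 * 9000 = 15.45

15.45


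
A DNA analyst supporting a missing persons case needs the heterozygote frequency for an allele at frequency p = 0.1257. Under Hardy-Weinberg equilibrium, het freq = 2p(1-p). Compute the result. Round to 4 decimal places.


Hardy-Weinberg heterozygote frequency:
q = 1 - p = 1 - 0.1257 = 0.8743
2pq = 2 * 0.1257 * 0.8743 = 0.2198

0.2198


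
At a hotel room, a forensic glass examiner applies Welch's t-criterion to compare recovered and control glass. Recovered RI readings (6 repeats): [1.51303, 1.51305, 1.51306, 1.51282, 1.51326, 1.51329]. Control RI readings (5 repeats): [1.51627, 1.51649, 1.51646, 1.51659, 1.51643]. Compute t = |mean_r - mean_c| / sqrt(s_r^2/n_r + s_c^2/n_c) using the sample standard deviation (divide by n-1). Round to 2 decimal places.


Welch's t-criterion for glass RI comparison:
Recovered mean = sum / n_r = 9.07851 / 6 = 1.513085
Control mean = sum / n_c = 7.58224 / 5 = 1.516448
Recovered sample variance s_r^2 = 2.955e-08
Control sample variance s_c^2 = 1.352e-08
Welch SE (unpooled) = sqrt(s_r^2/n_r + s_c^2/n_c) = sqrt(4.925e-09 + 2.704e-09) = sqrt(7.629e-09) = 8.73441e-05
|mean_r - mean_c| = 0.003363
t = 0.003363 / 8.73441e-05 = 38.50

38.50


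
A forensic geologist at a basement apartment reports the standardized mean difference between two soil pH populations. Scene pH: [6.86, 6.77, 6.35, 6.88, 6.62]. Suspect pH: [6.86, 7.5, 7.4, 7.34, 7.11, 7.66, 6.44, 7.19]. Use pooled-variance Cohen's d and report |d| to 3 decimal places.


Pooled-variance Cohen's d for soil pH comparison:
Scene mean = 33.48 / 5 = 6.696
Suspect mean = 57.5 / 8 = 7.1875
Scene sample variance s_s^2 = 0.04793
Suspect sample variance s_c^2 = 0.151621
Pooled variance = ((n_s-1)*s_s^2 + (n_c-1)*s_c^2) / (n_s + n_c - 2) = 0.113915
Pooled SD = sqrt(0.113915) = 0.337513
Mean difference = -0.4915
|d| = |-0.4915| / 0.337513 = 1.456

1.456


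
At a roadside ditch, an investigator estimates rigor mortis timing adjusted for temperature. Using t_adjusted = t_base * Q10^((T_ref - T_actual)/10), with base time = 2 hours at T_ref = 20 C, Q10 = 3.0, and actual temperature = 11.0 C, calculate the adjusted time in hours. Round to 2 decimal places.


Rigor mortis time adjustment:
Exponent = (T_ref - T_actual) / 10 = (20 - 11.0) / 10 = 0.9
Q10 factor = 3.0^0.9 = 2.68788
t_adjusted = 2 * 2.68788 = 5.38 hours

5.38


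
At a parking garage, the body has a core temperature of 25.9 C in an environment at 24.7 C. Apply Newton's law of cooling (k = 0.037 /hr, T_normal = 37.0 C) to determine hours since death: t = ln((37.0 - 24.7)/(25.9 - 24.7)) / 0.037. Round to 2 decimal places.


Using Newton's law of cooling:
t = ln((T_normal - T_ambient) / (T_body - T_ambient)) / k
T_normal - T_ambient = 12.3
T_body - T_ambient = 1.2
Ratio = 10.25
ln(ratio) = 2.327278
t = 2.327278 / 0.037 = 62.90 hours

62.90


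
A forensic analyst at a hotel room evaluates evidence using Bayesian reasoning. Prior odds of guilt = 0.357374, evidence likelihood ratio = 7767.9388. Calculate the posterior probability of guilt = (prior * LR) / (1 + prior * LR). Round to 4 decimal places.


Bayesian evidence evaluation:
Posterior odds = prior_odds * LR = 0.357374 * 7767.9388 = 2776.059
Posterior probability = posterior_odds / (1 + posterior_odds)
= 2776.059 / (1 + 2776.059)
= 2776.059 / 2777.059
= 0.9996

0.9996


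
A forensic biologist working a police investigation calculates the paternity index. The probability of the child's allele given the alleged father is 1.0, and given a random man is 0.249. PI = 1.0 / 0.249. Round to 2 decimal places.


Paternity Index calculation:
PI = P(allele|father) / P(allele|random)
PI = 1.0 / 0.249
PI = 4.02

4.02


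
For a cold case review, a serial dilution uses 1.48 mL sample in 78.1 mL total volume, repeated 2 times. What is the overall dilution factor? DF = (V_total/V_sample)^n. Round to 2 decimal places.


Dilution factor calculation:
Single dilution = V_total / V_sample = 78.1 / 1.48 ≈ 52.77027
Number of dilutions = 2
Total DF = (78.1 / 1.48)^2 (full precision, rounded at the end) = 2784.70

2784.70


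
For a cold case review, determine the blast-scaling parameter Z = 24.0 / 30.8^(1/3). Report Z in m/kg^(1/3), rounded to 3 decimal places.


Scaled distance calculation:
W^(1/3) = 30.8^(1/3) = 3.13461
Z = R / W^(1/3) = 24.0 / 3.13461
Z = 7.656 m/kg^(1/3)

7.656


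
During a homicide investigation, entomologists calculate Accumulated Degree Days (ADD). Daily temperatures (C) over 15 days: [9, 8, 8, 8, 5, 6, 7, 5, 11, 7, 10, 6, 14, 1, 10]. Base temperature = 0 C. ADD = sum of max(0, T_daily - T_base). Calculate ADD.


Computing ADD day by day:
Day 1: max(0, 9 - 0) = 9
Day 2: max(0, 8 - 0) = 8
Day 3: max(0, 8 - 0) = 8
Day 4: max(0, 8 - 0) = 8
Day 5: max(0, 5 - 0) = 5
Day 6: max(0, 6 - 0) = 6
Day 7: max(0, 7 - 0) = 7
Day 8: max(0, 5 - 0) = 5
Day 9: max(0, 11 - 0) = 11
Day 10: max(0, 7 - 0) = 7
Day 11: max(0, 10 - 0) = 10
Day 12: max(0, 6 - 0) = 6
Day 13: max(0, 14 - 0) = 14
Day 14: max(0, 1 - 0) = 1
Day 15: max(0, 10 - 0) = 10
Total ADD = 115

115


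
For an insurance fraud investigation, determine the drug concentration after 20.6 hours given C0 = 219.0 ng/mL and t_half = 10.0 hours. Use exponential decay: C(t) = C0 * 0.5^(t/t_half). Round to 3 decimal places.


Drug concentration decay:
Number of half-lives = t / t_half = 20.6 / 10.0 = 2.06
Decay factor = 0.5^2.06 = 0.23981603
C(t) = 219.0 * 0.23981603 = 52.520 ng/mL

52.520


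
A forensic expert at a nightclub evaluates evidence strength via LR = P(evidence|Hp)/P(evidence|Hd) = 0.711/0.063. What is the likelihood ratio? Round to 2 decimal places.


Likelihood ratio calculation:
LR = P(E|Hp) / P(E|Hd)
LR = 0.711 / 0.063
LR = 11.29

11.29


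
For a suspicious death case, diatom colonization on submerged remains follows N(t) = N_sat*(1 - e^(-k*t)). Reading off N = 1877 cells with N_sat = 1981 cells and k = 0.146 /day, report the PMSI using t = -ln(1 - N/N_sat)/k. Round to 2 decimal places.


PMSI from diatom colonization curve:
N / N_sat = 1877 / 1981 = 0.947501
1 - N/N_sat = 0.052499
ln(1 - N/N_sat) = -2.946961
t = -ln(1 - N/N_sat) / k = -(-2.946961) / 0.146 = 20.18 days

20.18


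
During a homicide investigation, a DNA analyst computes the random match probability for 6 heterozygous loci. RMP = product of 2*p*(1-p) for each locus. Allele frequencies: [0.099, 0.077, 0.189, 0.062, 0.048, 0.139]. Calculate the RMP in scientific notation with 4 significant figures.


Computing RMP for 6 loci:
Locus 1: 2 * 0.099 * 0.901 = 0.178398
Locus 2: 2 * 0.077 * 0.923 = 0.142142
Locus 3: 2 * 0.189 * 0.811 = 0.306558
Locus 4: 2 * 0.062 * 0.938 = 0.116312
Locus 5: 2 * 0.048 * 0.952 = 0.091392
Locus 6: 2 * 0.139 * 0.861 = 0.239358
RMP = 1.978e-05

1.978e-05


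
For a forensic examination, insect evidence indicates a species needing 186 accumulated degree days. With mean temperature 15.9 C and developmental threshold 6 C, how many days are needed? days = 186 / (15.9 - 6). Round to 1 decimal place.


Insect development time:
Effective temperature = avg_temp - T_base = 15.9 - 6 = 9.9 C
Days = ADD / effective_temp = 186 / 9.9 = 18.8 days

18.8


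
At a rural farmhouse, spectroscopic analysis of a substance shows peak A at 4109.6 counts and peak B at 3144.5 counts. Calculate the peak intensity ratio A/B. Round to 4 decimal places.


Spectral peak ratio:
Peak A = 4109.6 counts
Peak B = 3144.5 counts
Ratio = 4109.6 / 3144.5 = 1.3069

1.3069


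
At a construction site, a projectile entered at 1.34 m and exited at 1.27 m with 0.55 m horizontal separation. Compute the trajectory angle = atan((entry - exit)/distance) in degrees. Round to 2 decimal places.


Bullet trajectory angle:
Height difference = 1.34 - 1.27 = 0.07 m
angle = atan(0.07 / 0.55)
angle = atan(0.127273)
angle = 7.25 degrees

7.25


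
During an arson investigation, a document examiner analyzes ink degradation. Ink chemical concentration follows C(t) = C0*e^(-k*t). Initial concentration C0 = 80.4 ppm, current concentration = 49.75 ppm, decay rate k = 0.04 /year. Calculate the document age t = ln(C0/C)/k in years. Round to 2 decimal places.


Document age estimation:
C0/C = 80.4 / 49.75 = 1.61608
ln(C0/C) = 0.480003
t = 0.480003 / 0.04 = 12.00 years

12.00


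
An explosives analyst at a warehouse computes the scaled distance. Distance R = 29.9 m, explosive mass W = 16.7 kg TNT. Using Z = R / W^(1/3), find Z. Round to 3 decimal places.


Scaled distance calculation:
W^(1/3) = 16.7^(1/3) = 2.556067
Z = R / W^(1/3) = 29.9 / 2.556067
Z = 11.698 m/kg^(1/3)

11.698


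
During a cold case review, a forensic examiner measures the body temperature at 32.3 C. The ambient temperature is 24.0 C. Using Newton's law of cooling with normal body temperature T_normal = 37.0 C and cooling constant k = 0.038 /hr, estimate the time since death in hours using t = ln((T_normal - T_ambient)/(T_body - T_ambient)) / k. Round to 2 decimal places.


Using Newton's law of cooling:
t = ln((T_normal - T_ambient) / (T_body - T_ambient)) / k
T_normal - T_ambient = 13.0
T_body - T_ambient = 8.3
Ratio = 1.566265
ln(ratio) = 0.448694
t = 0.448694 / 0.038 = 11.81 hours

11.81


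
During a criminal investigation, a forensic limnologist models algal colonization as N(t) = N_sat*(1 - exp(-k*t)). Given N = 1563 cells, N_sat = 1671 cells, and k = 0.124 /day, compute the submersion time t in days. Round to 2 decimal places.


PMSI from diatom colonization curve:
N / N_sat = 1563 / 1671 = 0.935368
1 - N/N_sat = 0.064632
ln(1 - N/N_sat) = -2.739046
t = -ln(1 - N/N_sat) / k = -(-2.739046) / 0.124 = 22.09 days

22.09


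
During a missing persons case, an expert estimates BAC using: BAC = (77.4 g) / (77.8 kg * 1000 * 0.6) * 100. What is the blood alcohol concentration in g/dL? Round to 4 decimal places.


Applying the Widmark formula:
BAC = (dose_g / (body_wt * 1000 * r)) * 100
Denominator = 77.8 * 1000 * 0.6 = 46680
BAC = (77.4 / 46680) * 100
BAC = 0.1658 g/dL

0.1658


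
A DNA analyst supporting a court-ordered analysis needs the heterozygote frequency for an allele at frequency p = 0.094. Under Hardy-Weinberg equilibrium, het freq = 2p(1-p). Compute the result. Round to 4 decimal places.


Hardy-Weinberg heterozygote frequency:
q = 1 - p = 1 - 0.094 = 0.906
2pq = 2 * 0.094 * 0.906 = 0.1703

0.1703


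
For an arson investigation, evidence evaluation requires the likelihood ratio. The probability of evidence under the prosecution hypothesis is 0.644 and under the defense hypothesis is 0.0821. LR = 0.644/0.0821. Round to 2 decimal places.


Likelihood ratio calculation:
LR = P(E|Hp) / P(E|Hd)
LR = 0.644 / 0.0821
LR = 7.84

7.84


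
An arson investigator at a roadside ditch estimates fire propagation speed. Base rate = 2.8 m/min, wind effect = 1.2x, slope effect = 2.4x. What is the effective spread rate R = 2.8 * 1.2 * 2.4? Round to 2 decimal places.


Fire spread rate calculation:
R = R0 * wind_factor * slope_factor
= 2.8 * 1.2 * 2.4
= 3.36 * 2.4
= 8.06 m/min

8.06


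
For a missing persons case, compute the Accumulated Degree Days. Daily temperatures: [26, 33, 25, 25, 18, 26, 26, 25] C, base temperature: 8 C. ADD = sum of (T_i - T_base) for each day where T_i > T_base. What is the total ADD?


Computing ADD day by day:
Day 1: max(0, 26 - 8) = 18
Day 2: max(0, 33 - 8) = 25
Day 3: max(0, 25 - 8) = 17
Day 4: max(0, 25 - 8) = 17
Day 5: max(0, 18 - 8) = 10
Day 6: max(0, 26 - 8) = 18
Day 7: max(0, 26 - 8) = 18
Day 8: max(0, 25 - 8) = 17
Total ADD = 140

140


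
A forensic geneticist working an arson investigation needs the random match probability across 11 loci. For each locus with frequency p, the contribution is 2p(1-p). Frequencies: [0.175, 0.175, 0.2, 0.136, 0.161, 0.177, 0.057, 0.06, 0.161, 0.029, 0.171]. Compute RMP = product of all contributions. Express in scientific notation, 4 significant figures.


Computing RMP for 11 loci:
Locus 1: 2 * 0.175 * 0.825 = 0.28875
Locus 2: 2 * 0.175 * 0.825 = 0.28875
Locus 3: 2 * 0.2 * 0.8 = 0.32
Locus 4: 2 * 0.136 * 0.864 = 0.235008
Locus 5: 2 * 0.161 * 0.839 = 0.270158
Locus 6: 2 * 0.177 * 0.823 = 0.291342
Locus 7: 2 * 0.057 * 0.943 = 0.107502
Locus 8: 2 * 0.06 * 0.94 = 0.1128
Locus 9: 2 * 0.161 * 0.839 = 0.270158
Locus 10: 2 * 0.029 * 0.971 = 0.056318
Locus 11: 2 * 0.171 * 0.829 = 0.283518
RMP = 2.581e-08

2.581e-08


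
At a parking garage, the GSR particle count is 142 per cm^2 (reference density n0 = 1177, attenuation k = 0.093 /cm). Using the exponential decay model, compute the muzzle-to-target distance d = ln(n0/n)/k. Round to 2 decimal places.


GSR distance calculation:
n0/n = 1177 / 142 = 8.288732
ln(n0/n) = 2.114897
d = 2.114897 / 0.093 = 22.74 cm

22.74
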